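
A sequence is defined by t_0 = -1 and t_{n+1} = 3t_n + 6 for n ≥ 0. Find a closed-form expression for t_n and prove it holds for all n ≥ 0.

Claim: t_n = 2·3^n − 3.

Base case: t_0 = -1, and 2·3^0 − 3 = 2 − 3 = -1.
Assume t_j = 2·3^j − 3 for some j ≥ 0.
Then t_{j+1} = 3t_j + 6 = 3·(2·3^j − 3) + 6 = 6·3^j − 9 + 6 = 2·3^{j+1} − 3.
Hence t_n = 2·3^n − 3 for every n ≥ 0, by induction.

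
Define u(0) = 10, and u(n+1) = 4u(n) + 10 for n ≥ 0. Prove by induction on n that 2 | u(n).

Base case: u(0) = 10 = 2·5, so 2 | u(0).
Assume 2 | u(m), so u(m) = 2t for some integer t.
Then u(m+1) = 4u(m) + 10 = 4·(2t) + 10 = 2(4t + 5), so 2 | u(m+1).
Hence 2 | u(n) for every n ≥ 0, by induction.

2 | u(n)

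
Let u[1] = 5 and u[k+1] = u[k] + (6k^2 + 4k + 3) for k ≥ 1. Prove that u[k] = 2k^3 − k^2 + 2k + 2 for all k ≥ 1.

Base case: u[1] = 5, and 2·1^3 − 1^2 + 2·1 + 2 = 5.
Assume u[j] = 2j^3 − j^2 + 2j + 2.
Then u[j+1] = u[j] + (6j^2 + 4j + 3) = (2j^3 − j^2 + 2j + 2) + (6j^2 + 4j + 3) = 2j^3 + 5j^2 + 6j + 5,
and 2·(j+1)^3 − (j+1)^2 + 2·(j+1) + 2 = 2j^3 + 5j^2 + 6j + 5.
By induction, u[k] = 2k^3 − k^2 + 2k + 2 for all k ≥ 1.

u[k] = 2k^3 − k^2 + 2k + 2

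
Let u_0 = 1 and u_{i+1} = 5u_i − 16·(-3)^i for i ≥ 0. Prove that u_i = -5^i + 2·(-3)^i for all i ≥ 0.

Base case: u_0 = 1, and -5^0 + 2·(-3)^0 = -1 + 2 = 1.
Assume u_m = -5^m + 2·(-3)^m for some m ≥ 0.
Then u_{m+1} = 5u_m − 16·(-3)^m = 5·(-5^m + 2·(-3)^m) − 16·(-3)^m = -5^{m+1} + 10·(-3)^m − 16·(-3)^m = -5^{m+1} − 6·(-3)^m = -5^{m+1} + 2·(-3)^{m+1}.
Hence u_i = -5^i + 2·(-3)^i for every i ≥ 0, by induction.

u_i = -5^i + 2·(-3)^i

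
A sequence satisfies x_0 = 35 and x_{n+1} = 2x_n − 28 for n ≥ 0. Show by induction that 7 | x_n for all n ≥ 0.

Base case: x_0 = 35 = 7·5, so 7 | x_0.
Assume 7 | x_r, so x_r = 7t for some integer t.
Then x_{r+1} = 2x_r − 28 = 2·(7t) − 28 = 7(2t − 4), so 7 | x_{r+1}.
By induction, 7 | x_n for all n ≥ 0.

7 | x_n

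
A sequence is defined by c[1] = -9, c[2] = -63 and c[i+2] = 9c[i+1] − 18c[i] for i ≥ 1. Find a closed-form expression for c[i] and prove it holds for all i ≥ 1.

Claim: c[i] = 3^i − 2·6^i.

Base cases: c[1] = -9 and 3^1 − 2·6^1 = -9; c[2] = -63 and 3^2 − 2·6^2 = -63.
Assume c[t] = 3^t − 2·6^t for all 1 ≤ t ≤ j, where j ≥ 2.
Then c[j+1] = 9c[j] − 18c[j−1] = 9·(3^j − 2·6^j) − 18·(3^{j−1} − 2·6^{j−1}) = (9·3 − 18)3^{j−1} − 2·(9·6 − 18)6^{j−1} = 9·3^{j−1} − 72·6^{j−1} = 3^{j+1} − 2·6^{j+1}.
By strong induction, c[i] = 3^i − 2·6^i for all i ≥ 1.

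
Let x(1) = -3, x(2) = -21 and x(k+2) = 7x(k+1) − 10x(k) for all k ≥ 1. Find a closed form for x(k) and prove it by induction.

Claim: x(k) = -5^k + 2^k.

Base cases: x(1) = -3 and -5^1 + 2^1 = -3; x(2) = -21 and -5^2 + 2^2 = -21.
Assume x(j) = -5^j + 2^j for all 1 ≤ j ≤ r, where r ≥ 2.
Then x(r+1) = 7x(r) − 10x(r−1) = 7·(-5^r + 2^r) − 10·(-5^{r−1} + 2^{r−1}) = -(7·5 − 10)5^{r−1} + (7·2 − 10)2^{r−1} = -25·5^{r−1} + 4·2^{r−1} = -5^{r+1} + 2^{r+1}.
Hence x(k) = -5^k + 2^k for every k ≥ 1, by strong induction.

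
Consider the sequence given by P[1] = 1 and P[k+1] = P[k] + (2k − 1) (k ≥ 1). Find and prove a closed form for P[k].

Claim: P[k] = k^2 − 2k + 2.

Base case: P[1] = 1, and 1^2 − 2·1 + 2 = 1.
Assume P[j] = j^2 − 2j + 2.
Then P[j+1] = P[j] + (2j − 1) = (j^2 − 2j + 2) + (2j − 1) = j^2 + 1,
and (j+1)^2 − 2·(j+1) + 2 = j^2 + 1.
This completes the inductive step, so P[k] = k^2 − 2k + 2 for all k ≥ 1.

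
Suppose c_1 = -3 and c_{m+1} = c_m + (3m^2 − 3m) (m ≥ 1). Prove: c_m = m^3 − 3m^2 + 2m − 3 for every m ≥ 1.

Base case: c_1 = -3, and 1^3 − 3·1^2 + 2·1 − 3 = -3.
Assume c_k = k^3 − 3k^2 + 2k − 3.
Then c_{k+1} = c_k + (3k^2 − 3k) = (k^3 − 3k^2 + 2k − 3) + (3k^2 − 3k) = k^3 − k − 3,
and (k+1)^3 − 3·(k+1)^2 + 2·(k+1) − 3 = k^3 − k − 3.
Hence c_m = m^3 − 3m^2 + 2m − 3 for every m ≥ 1, by induction.

c_m = m^3 − 3m^2 + 2m − 3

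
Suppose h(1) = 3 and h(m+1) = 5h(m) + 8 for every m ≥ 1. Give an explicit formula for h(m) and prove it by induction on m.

Claim: h(m) = 5^m − 2.

Base case: h(1) = 3, and 5^1 − 2 = 5 − 2 = 3.
Assume h(j) = 5^j − 2 for some j ≥ 1.
Then h(j+1) = 5h(j) + 8 = 5·(5^j − 2) + 8 = 5^{j+1} − 10 + 8 = 5^{j+1} − 2.
By induction, h(m) = 5^m − 2 for all m ≥ 1.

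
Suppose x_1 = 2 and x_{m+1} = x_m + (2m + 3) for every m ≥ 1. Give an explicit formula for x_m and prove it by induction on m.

Claim: x_m = m^2 + 2m − 1.

Base case: x_1 = 2, and 1^2 + 2·1 − 1 = 2.
Assume x_k = k^2 + 2k − 1.
Then x_{k+1} = x_k + (2k + 3) = (k^2 + 2k − 1) + (2k + 3) = k^2 + 4k + 2,
and (k+1)^2 + 2·(k+1) − 1 = k^2 + 4k + 2.
By induction, x_m = m^2 + 2m − 1 for all m ≥ 1.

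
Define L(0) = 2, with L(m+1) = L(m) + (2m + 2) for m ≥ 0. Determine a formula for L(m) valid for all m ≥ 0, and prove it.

Claim: L(m) = m^2 + m + 2.

Base case: L(0) = 2, and 0^2 + 0 + 2 = 2.
Assume L(r) = r^2 + r + 2.
Then L(r+1) = L(r) + (2r + 2) = (r^2 + r + 2) + (2r + 2) = r^2 + 3r + 4,
and (r+1)^2 + (r+1) + 2 = r^2 + 3r + 4.
By induction, L(m) = m^2 + m + 2 for all m ≥ 0.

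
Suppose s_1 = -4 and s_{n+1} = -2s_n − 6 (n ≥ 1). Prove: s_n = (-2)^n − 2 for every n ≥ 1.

Base case: s_1 = -4, and (-2)^1 − 2 = -2 − 2 = -4.
Assume s_j = (-2)^j − 2 for some j ≥ 1.
Then s_{j+1} = -2s_j − 6 = -2·((-2)^j − 2) − 6 = -2·(-2)^j + 4 − 6 = (-2)^{j+1} − 2.
By induction, s_n = (-2)^n − 2 for all n ≥ 1.

s_n = (-2)^n − 2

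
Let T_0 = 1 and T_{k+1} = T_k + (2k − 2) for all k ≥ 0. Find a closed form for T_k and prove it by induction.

Claim: T_k = k^2 − 3k + 1.

Base case: T_0 = 1, and 0^2 − 3·0 + 1 = 1.
Assume T_m = m^2 − 3m + 1.
Then T_{m+1} = T_m + (2m − 2) = (m^2 − 3m + 1) + (2m − 2) = m^2 − m − 1,
and (m+1)^2 − 3·(m+1) + 1 = m^2 − m − 1.
Hence T_k = k^2 − 3k + 1 for every k ≥ 0, by induction.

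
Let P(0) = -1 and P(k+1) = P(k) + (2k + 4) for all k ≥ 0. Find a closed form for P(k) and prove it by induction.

Claim: P(k) = k^2 + 3k − 1.

Base case: P(0) = -1, and 0^2 + 3·0 − 1 = -1.
Assume P(j) = j^2 + 3j − 1.
Then P(j+1) = P(j) + (2j + 4) = (j^2 + 3j − 1) + (2j + 4) = j^2 + 5j + 3,
and (j+1)^2 + 3·(j+1) − 1 = j^2 + 5j + 3.
By induction, P(k) = k^2 + 3k − 1 for all k ≥ 0.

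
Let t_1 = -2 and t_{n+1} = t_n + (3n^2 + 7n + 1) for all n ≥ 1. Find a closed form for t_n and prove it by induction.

Claim: t_n = n^3 + 2n^2 − 2n − 3.

Base case: t_1 = -2, and 1^3 + 2·1^2 − 2·1 − 3 = -2.
Assume t_r = r^3 + 2r^2 − 2r − 3.
Then t_{r+1} = t_r + (3r^2 + 7r + 1) = (r^3 + 2r^2 − 2r − 3) + (3r^2 + 7r + 1) = r^3 + 5r^2 + 5r − 2,
and (r+1)^3 + 2·(r+1)^2 − 2·(r+1) − 3 = r^3 + 5r^2 + 5r − 2.
Hence t_n = n^3 + 2n^2 − 2n − 3 for every n ≥ 1, by induction.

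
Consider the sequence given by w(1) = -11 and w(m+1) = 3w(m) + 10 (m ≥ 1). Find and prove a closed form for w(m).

Claim: w(m) = -2·3^m − 5.

Base case: w(1) = -11, and -2·3^1 − 5 = -6 − 5 = -11.
Assume w(j) = -2·3^j − 5 for some j ≥ 1.
Then w(j+1) = 3w(j) + 10 = 3·(-2·3^j − 5) + 10 = -6·3^j − 15 + 10 = -2·3^{j+1} − 5.
Hence w(m) = -2·3^m − 5 for every m ≥ 1, by induction.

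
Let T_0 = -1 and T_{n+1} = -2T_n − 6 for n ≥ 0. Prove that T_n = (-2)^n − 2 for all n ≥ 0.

Base case: T_0 = -1, and (-2)^0 − 2 = 1 − 2 = -1.
Assume T_r = (-2)^r − 2 for some r ≥ 0.
Then T_{r+1} = -2T_r − 6 = -2·((-2)^r − 2) − 6 = -2·(-2)^r + 4 − 6 = (-2)^{r+1} − 2.
This completes the inductive step, so T_n = (-2)^n − 2 for all n ≥ 0.

T_n = (-2)^n − 2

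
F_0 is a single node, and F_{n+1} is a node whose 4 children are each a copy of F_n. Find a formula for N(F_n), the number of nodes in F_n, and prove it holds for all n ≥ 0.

Claim: N(F_n) = (4^{n+1} − 1)/3.

Base case: N(F_0) = 1, and (4^{0+1} − 1)/3 = 1.
Assume N(F_r) = (4^{r+1} − 1)/3.
Then N(F_{r+1}) = 1 + 4N(F_r) = 1 + 4·(4^{r+1} − 1)/3 = 1 + (4^{r+2} − 4)/3 = (3 + 4^{r+2} − 4)/3 = (4^{r+2} − 1)/3.
This completes the inductive step, so N(F_n) = (4^{n+1} − 1)/3 for all n ≥ 0.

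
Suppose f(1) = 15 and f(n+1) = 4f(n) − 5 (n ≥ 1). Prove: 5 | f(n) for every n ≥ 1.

Base case: f(1) = 15 = 5·3, so 5 | f(1).
Assume 5 | f(j), so f(j) = 5t for some integer t.
Then f(j+1) = 4f(j) − 5 = 4·(5t) − 5 = 5(4t − 1), so 5 | f(j+1).
Hence 5 | f(n) for every n ≥ 1, by induction.

5 | f(n)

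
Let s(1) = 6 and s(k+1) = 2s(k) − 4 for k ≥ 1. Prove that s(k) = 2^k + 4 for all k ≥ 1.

Base case: s(1) = 6, and 2^1 + 4 = 2 + 4 = 6.
Assume s(j) = 2^j + 4 for some j ≥ 1.
Then s(j+1) = 2s(j) − 4 = 2·(2^j + 4) − 4 = 2^{j+1} + 8 − 4 = 2^{j+1} + 4.
By induction, s(k) = 2^k + 4 for all k ≥ 1.

s(k) = 2^k + 4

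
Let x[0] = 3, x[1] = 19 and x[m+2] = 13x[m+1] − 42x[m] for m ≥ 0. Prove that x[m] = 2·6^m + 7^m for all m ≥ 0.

Base cases: x[0] = 3 and 2·6^0 + 7^0 = 3; x[1] = 19 and 2·6^1 + 7^1 = 19.
Assume x[i] = 2·6^i + 7^i for all 0 ≤ i ≤ j, where j ≥ 1.
Then x[j+1] = 13x[j] − 42x[j−1] = 13·(2·6^j + 7^j) − 42·(2·6^{j−1} + 7^{j−1}) = 2·(13·6 − 42)6^{j−1} + (13·7 − 42)7^{j−1} = 72·6^{j−1} + 49·7^{j−1} = 2·6^{j+1} + 7^{j+1}.
Hence x[m] = 2·6^m + 7^m for every m ≥ 0, by strong induction.

x[m] = 2·6^m + 7^m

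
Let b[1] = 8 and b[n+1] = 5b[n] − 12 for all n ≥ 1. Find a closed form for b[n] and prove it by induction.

Claim: b[n] = 5^n + 3.

Base case: b[1] = 8, and 5^1 + 3 = 5 + 3 = 8.
Assume b[k] = 5^k + 3 for some k ≥ 1.
Then b[k+1] = 5b[k] − 12 = 5·(5^k + 3) − 12 = 5^{k+1} + 15 − 12 = 5^{k+1} + 3.
By induction, b[n] = 5^n + 3 for all n ≥ 1.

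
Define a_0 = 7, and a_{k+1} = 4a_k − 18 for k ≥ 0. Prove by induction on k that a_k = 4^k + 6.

Base case: a_0 = 7, and 4^0 + 6 = 1 + 6 = 7.
Assume a_r = 4^r + 6 for some r ≥ 0.
Then a_{r+1} = 4a_r − 18 = 4·(4^r + 6) − 18 = 4^{r+1} + 24 − 18 = 4^{r+1} + 6.
Hence a_k = 4^k + 6 for every k ≥ 0, by induction.

a_k = 4^k + 6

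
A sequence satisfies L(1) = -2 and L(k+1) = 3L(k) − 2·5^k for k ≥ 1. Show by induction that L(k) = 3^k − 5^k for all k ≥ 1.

Base case: L(1) = -2, and 3^1 − 5^1 = 3 − 5 = -2.
Assume L(j) = 3^j − 5^j for some j ≥ 1.
Then L(j+1) = 3L(j) − 2·5^j = 3·(3^j − 5^j) − 2·5^j = 3^{j+1} − 3·5^j − 2·5^j = 3^{j+1} − 5·5^j = 3^{j+1} − 5^{j+1}.
This completes the inductive step, so L(k) = 3^k − 5^k for all k ≥ 1.

L(k) = 3^k − 5^k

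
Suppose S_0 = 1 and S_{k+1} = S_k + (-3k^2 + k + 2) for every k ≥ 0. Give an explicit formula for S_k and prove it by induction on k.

Claim: S_k = -k^3 + 2k^2 + k + 1.

Base case: S_0 = 1, and -0^3 + 2·0^2 + 0 + 1 = 1.
Assume S_m = -m^3 + 2m^2 + m + 1.
Then S_{m+1} = S_m + (-3m^2 + m + 2) = (-m^3 + 2m^2 + m + 1) + (-3m^2 + m + 2) = -m^3 − m^2 + 2m + 3,
and -(m+1)^3 + 2·(m+1)^2 + (m+1) + 1 = -m^3 − m^2 + 2m + 3.
By induction, S_k = -k^3 + 2k^2 + k + 1 for all k ≥ 0.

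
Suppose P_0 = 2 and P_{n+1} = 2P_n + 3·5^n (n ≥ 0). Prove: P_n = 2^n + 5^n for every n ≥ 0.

Base case: P_0 = 2, and 2^0 + 5^0 = 1 + 1 = 2.
Assume P_j = 2^j + 5^j for some j ≥ 0.
Then P_{j+1} = 2P_j + 3·5^j = 2·(2^j + 5^j) + 3·5^j = 2^{j+1} + 2·5^j + 3·5^j = 2^{j+1} + 5·5^j = 2^{j+1} + 5^{j+1}.
This completes the inductive step, so P_n = 2^n + 5^n for all n ≥ 0.

P_n = 2^n + 5^n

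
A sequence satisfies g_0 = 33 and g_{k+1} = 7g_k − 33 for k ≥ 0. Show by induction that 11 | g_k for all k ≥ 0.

Base case: g_0 = 33 = 11·3, so 11 | g_0.
Assume 11 | g_j, so g_j = 11t for some integer t.
Then g_{j+1} = 7g_j − 33 = 7·(11t) − 33 = 11(7t − 3), so 11 | g_{j+1}.
This completes the inductive step, so 11 | g_k for all k ≥ 0.

11 | g_k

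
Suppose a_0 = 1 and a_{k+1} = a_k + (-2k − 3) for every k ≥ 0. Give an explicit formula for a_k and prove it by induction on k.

Claim: a_k = -k^2 − 2k + 1.

Base case: a_0 = 1, and -0^2 − 2·0 + 1 = 1.
Assume a_r = -r^2 − 2r + 1.
Then a_{r+1} = a_r + (-2r − 3) = (-r^2 − 2r + 1) + (-2r − 3) = -r^2 − 4r − 2,
and -(r+1)^2 − 2·(r+1) + 1 = -r^2 − 4r − 2.
By induction, a_k = -k^2 − 2k + 1 for all k ≥ 0.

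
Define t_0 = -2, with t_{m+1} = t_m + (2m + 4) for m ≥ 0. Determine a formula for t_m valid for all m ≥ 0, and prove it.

Claim: t_m = m^2 + 3m − 2.

Base case: t_0 = -2, and 0^2 + 3·0 − 2 = -2.
Assume t_r = r^2 + 3r − 2.
Then t_{r+1} = t_r + (2r + 4) = (r^2 + 3r − 2) + (2r + 4) = r^2 + 5r + 2,
and (r+1)^2 + 3·(r+1) − 2 = r^2 + 5r + 2.
Hence t_m = m^2 + 3m − 2 for every m ≥ 0, by induction.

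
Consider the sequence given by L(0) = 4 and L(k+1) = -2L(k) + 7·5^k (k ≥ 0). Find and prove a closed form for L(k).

Claim: L(k) = 3·(-2)^k + 5^k.

Base case: L(0) = 4, and 3·(-2)^0 + 5^0 = 3 + 1 = 4.
Assume L(r) = 3·(-2)^r + 5^r for some r ≥ 0.
Then L(r+1) = -2L(r) + 7·5^r = -2·(3·(-2)^r + 5^r) + 7·5^r = 3·(-2)^{r+1} − 2·5^r + 7·5^r = 3·(-2)^{r+1} + 5·5^r = 3·(-2)^{r+1} + 5^{r+1}.
This completes the inductive step, so L(k) = 3·(-2)^k + 5^k for all k ≥ 0.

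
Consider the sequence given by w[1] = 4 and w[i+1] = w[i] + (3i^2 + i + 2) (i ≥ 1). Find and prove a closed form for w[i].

Claim: w[i] = i^3 − i^2 + 2i + 2.

Base case: w[1] = 4, and 1^3 − 1^2 + 2·1 + 2 = 4.
Assume w[j] = j^3 − j^2 + 2j + 2.
Then w[j+1] = w[j] + (3j^2 + j + 2) = (j^3 − j^2 + 2j + 2) + (3j^2 + j + 2) = j^3 + 2j^2 + 3j + 4,
and (j+1)^3 − (j+1)^2 + 2·(j+1) + 2 = j^3 + 2j^2 + 3j + 4.
This completes the inductive step, so w[i] = i^3 − i^2 + 2i + 2 for all i ≥ 1.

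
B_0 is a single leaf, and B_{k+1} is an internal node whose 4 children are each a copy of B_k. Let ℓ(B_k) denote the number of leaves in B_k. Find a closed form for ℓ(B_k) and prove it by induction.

Claim: ℓ(B_k) = 4^k.

Base case: ℓ(B_0) = 1, and 4^0 = 1.
Assume ℓ(B_j) = 4^j.
Then ℓ(B_{j+1}) = 4·ℓ(B_j) = 4·4^j = 4^{j+1}.
So the formula holds for j+1, and by induction ℓ(B_k) = 4^k for all k ≥ 0.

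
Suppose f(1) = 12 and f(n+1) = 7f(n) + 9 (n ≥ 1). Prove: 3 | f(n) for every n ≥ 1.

Base case: f(1) = 12 = 3·4, so 3 | f(1).
Assume 3 | f(k), so f(k) = 3t for some integer t.
Then f(k+1) = 7f(k) + 9 = 7·(3t) + 9 = 3(7t + 3), so 3 | f(k+1).
Hence 3 | f(n) for every n ≥ 1, by induction.

3 | f(n)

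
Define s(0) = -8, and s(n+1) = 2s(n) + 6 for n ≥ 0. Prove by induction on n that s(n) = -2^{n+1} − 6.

Base case: s(0) = -8, and -2^{0+1} − 6 = -2 − 6 = -8.
Assume s(j) = -2^{j+1} − 6 for some j ≥ 0.
Then s(j+1) = 2s(j) + 6 = 2·(-2^{j+1} − 6) + 6 = -2^{j+2} − 12 + 6 = -2^{j+2} − 6.
By induction, s(n) = -2^{n+1} − 6 for all n ≥ 0.

s(n) = -2^{n+1} − 6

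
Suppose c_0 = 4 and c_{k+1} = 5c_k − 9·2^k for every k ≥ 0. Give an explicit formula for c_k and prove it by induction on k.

Claim: c_k = 5^k + 3·2^k.

Base case: c_0 = 4, and 5^0 + 3·2^0 = 1 + 3 = 4.
Assume c_m = 5^m + 3·2^m for some m ≥ 0.
Then c_{m+1} = 5c_m − 9·2^m = 5·(5^m + 3·2^m) − 9·2^m = 5^{m+1} + 15·2^m − 9·2^m = 5^{m+1} + 6·2^m = 5^{m+1} + 3·2^{m+1}.
By induction, c_k = 5^k + 3·2^k for all k ≥ 0.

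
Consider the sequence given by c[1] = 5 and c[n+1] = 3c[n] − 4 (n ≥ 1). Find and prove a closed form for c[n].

Claim: c[n] = 3^n + 2.

Base case: c[1] = 5, and 3^1 + 2 = 3 + 2 = 5.
Assume c[j] = 3^j + 2 for some j ≥ 1.
Then c[j+1] = 3c[j] − 4 = 3·(3^j + 2) − 4 = 3^{j+1} + 6 − 4 = 3^{j+1} + 2.
This completes the inductive step, so c[n] = 3^n + 2 for all n ≥ 1.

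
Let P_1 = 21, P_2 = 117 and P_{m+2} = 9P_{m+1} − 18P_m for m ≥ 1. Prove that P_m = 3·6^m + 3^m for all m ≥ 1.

Base cases: P_1 = 21 and 3·6^1 + 3^1 = 21; P_2 = 117 and 3·6^2 + 3^2 = 117.
Assume P_j = 3·6^j + 3^j for all 1 ≤ j ≤ k, where k ≥ 2.
Then P_{k+1} = 9P_k − 18P_{k−1} = 9·(3·6^k + 3^k) − 18·(3·6^{k−1} + 3^{k−1}) = 3·(9·6 − 18)6^{k−1} + (9·3 − 18)3^{k−1} = 108·6^{k−1} + 9·3^{k−1} = 3·6^{k+1} + 3^{k+1}.
This completes the inductive step, so P_m = 3·6^m + 3^m for all m ≥ 1.

P_m = 3·6^m + 3^m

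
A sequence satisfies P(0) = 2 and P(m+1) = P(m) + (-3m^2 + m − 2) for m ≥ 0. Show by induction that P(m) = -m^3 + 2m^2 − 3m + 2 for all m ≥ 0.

Base case: P(0) = 2, and -0^3 + 2·0^2 − 3·0 + 2 = 2.
Assume P(j) = -j^3 + 2j^2 − 3j + 2.
Then P(j+1) = P(j) + (-3j^2 + j − 2) = (-j^3 + 2j^2 − 3j + 2) + (-3j^2 + j − 2) = -j^3 − j^2 − 2j,
and -(j+1)^3 + 2·(j+1)^2 − 3·(j+1) + 2 = -j^3 − j^2 − 2j.
This completes the inductive step, so P(m) = -m^3 + 2m^2 − 3m + 2 for all m ≥ 0.

P(m) = -m^3 + 2m^2 − 3m + 2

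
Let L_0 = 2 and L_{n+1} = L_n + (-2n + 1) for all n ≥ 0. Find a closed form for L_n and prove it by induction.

Claim: L_n = -n^2 + 2n + 2.

Base case: L_0 = 2, and -0^2 + 2·0 + 2 = 2.
Assume L_j = -j^2 + 2j + 2.
Then L_{j+1} = L_j + (-2j + 1) = (-j^2 + 2j + 2) + (-2j + 1) = -j^2 + 3,
and -(j+1)^2 + 2·(j+1) + 2 = -j^2 + 3.
By induction, L_n = -n^2 + 2n + 2 for all n ≥ 0.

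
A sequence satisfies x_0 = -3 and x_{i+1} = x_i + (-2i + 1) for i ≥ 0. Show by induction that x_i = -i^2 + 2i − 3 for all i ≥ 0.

Base case: x_0 = -3, and -0^2 + 2·0 − 3 = -3.
Assume x_r = -r^2 + 2r − 3.
Then x_{r+1} = x_r + (-2r + 1) = (-r^2 + 2r − 3) + (-2r + 1) = -r^2 − 2,
and -(r+1)^2 + 2·(r+1) − 3 = -r^2 − 2.
This completes the inductive step, so x_i = -i^2 + 2i − 3 for all i ≥ 0.

x_i = -i^2 + 2i − 3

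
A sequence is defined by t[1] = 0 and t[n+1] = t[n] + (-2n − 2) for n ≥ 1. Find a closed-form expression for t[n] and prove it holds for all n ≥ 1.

Claim: t[n] = -n^2 − n + 2.

Base case: t[1] = 0, and -1^2 − 1 + 2 = 0.
Assume t[m] = -m^2 − m + 2.
Then t[m+1] = t[m] + (-2m − 2) = (-m^2 − m + 2) + (-2m − 2) = -m^2 − 3m,
and -(m+1)^2 − (m+1) + 2 = -m^2 − 3m.
By induction, t[n] = -n^2 − n + 2 for all n ≥ 1.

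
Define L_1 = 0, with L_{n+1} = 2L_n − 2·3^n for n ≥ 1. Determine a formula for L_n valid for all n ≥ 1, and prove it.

Claim: L_n = 3·2^n − 2·3^n.

Base case: L_1 = 0, and 3·2^1 − 2·3^1 = 6 − 6 = 0.
Assume L_r = 3·2^r − 2·3^r for some r ≥ 1.
Then L_{r+1} = 2L_r − 2·3^r = 2·(3·2^r − 2·3^r) − 2·3^r = 3·2^{r+1} − 4·3^r − 2·3^r = 3·2^{r+1} − 6·3^r = 3·2^{r+1} − 2·3^{r+1}.
This completes the inductive step, so L_n = 3·2^n − 2·3^n for all n ≥ 1.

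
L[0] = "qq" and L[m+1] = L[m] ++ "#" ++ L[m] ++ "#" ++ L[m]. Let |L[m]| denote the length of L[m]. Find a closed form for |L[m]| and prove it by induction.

Claim: |L[m]| = 3^{m+1} − 1.

Base case: |L[0]| = 2, and 3^{0+1} − 1 = 2.
Assume |L[r]| = 3^{r+1} − 1.
Then |L[r+1]| = 3|L[r]| + 2 = 3(3^{r+1} − 1) + 2 = 3^{r+2} − 3 + 2 = 3^{r+2} − 1.
Hence |L[m]| = 3^{m+1} − 1 for every m ≥ 0, by induction.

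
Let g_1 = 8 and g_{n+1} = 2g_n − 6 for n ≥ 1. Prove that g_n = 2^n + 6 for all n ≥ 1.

Base case: g_1 = 8, and 2^1 + 6 = 2 + 6 = 8.
Assume g_j = 2^j + 6 for some j ≥ 1.
Then g_{j+1} = 2g_j − 6 = 2·(2^j + 6) − 6 = 2^{j+1} + 12 − 6 = 2^{j+1} + 6.
Hence g_n = 2^n + 6 for every n ≥ 1, by induction.

g_n = 2^n + 6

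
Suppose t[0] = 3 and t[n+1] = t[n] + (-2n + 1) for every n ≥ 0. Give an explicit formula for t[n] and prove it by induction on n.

Claim: t[n] = -n^2 + 2n + 3.

Base case: t[0] = 3, and -0^2 + 2·0 + 3 = 3.
Assume t[r] = -r^2 + 2r + 3.
Then t[r+1] = t[r] + (-2r + 1) = (-r^2 + 2r + 3) + (-2r + 1) = -r^2 + 4,
and -(r+1)^2 + 2·(r+1) + 3 = -r^2 + 4.
Hence t[n] = -n^2 + 2n + 3 for every n ≥ 0, by induction.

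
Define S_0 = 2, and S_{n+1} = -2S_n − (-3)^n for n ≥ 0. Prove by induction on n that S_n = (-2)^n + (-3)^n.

Base case: S_0 = 2, and (-2)^0 + (-3)^0 = 1 + 1 = 2.
Assume S_m = (-2)^m + (-3)^m for some m ≥ 0.
Then S_{m+1} = -2S_m − (-3)^m = -2·((-2)^m + (-3)^m) − (-3)^m = (-2)^{m+1} − 2·(-3)^m − (-3)^m = (-2)^{m+1} − 3·(-3)^m = (-2)^{m+1} + (-3)^{m+1}.
This completes the inductive step, so S_n = (-2)^n + (-3)^n for all n ≥ 0.

S_n = (-2)^n + (-3)^n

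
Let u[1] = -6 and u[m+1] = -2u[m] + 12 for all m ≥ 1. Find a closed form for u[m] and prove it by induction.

Claim: u[m] = 5·(-2)^m + 4.

Base case: u[1] = -6, and 5·(-2)^1 + 4 = -10 + 4 = -6.
Assume u[j] = 5·(-2)^j + 4 for some j ≥ 1.
Then u[j+1] = -2u[j] + 12 = -2·(5·(-2)^j + 4) + 12 = -10·(-2)^j − 8 + 12 = 5·(-2)^{j+1} + 4.
This completes the inductive step, so u[m] = 5·(-2)^m + 4 for all m ≥ 1.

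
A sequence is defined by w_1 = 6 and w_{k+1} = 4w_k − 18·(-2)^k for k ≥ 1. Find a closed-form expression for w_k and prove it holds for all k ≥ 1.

Claim: w_k = 3·4^k + 3·(-2)^k.

Base case: w_1 = 6, and 3·4^1 + 3·(-2)^1 = 12 − 6 = 6.
Assume w_m = 3·4^m + 3·(-2)^m for some m ≥ 1.
Then w_{m+1} = 4w_m − 18·(-2)^m = 4·(3·4^m + 3·(-2)^m) − 18·(-2)^m = 3·4^{m+1} + 12·(-2)^m − 18·(-2)^m = 3·4^{m+1} − 6·(-2)^m = 3·4^{m+1} + 3·(-2)^{m+1}.
This completes the inductive step, so w_k = 3·4^k + 3·(-2)^k for all k ≥ 1.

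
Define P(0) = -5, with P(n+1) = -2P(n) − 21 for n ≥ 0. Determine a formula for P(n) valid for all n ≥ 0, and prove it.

Claim: P(n) = 2·(-2)^n − 7.

Base case: P(0) = -5, and 2·(-2)^0 − 7 = 2 − 7 = -5.
Assume P(j) = 2·(-2)^j − 7 for some j ≥ 0.
Then P(j+1) = -2P(j) − 21 = -2·(2·(-2)^j − 7) − 21 = -4·(-2)^j + 14 − 21 = 2·(-2)^{j+1} − 7.
By induction, P(n) = 2·(-2)^n − 7 for all n ≥ 0.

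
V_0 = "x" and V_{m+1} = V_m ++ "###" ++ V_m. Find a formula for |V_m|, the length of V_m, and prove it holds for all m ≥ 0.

Claim: |V_m| = 2^{m+2} − 3.

Base case: |V_0| = 1, and 2^{0+2} − 3 = 1.
Assume |V_k| = 2^{k+2} − 3.
Then |V_{k+1}| = |V_k| + 3 + |V_k| = 2|V_k| + 3 = 2(2^{k+2} − 3) + 3 = 2^{k+3} − 6 + 3 = 2^{k+3} − 3.
This completes the inductive step, so |V_m| = 2^{m+2} − 3 for all m ≥ 0.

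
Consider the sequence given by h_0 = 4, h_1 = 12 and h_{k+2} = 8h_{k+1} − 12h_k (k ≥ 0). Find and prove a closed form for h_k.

Claim: h_k = 3·2^k + 6^k.

Base cases: h_0 = 4 and 3·2^0 + 6^0 = 4; h_1 = 12 and 3·2^1 + 6^1 = 12.
Assume h_j = 3·2^j + 6^j for all 0 ≤ j ≤ r, where r ≥ 1.
Then h_{r+1} = 8h_r − 12h_{r−1} = 8·(3·2^r + 6^r) − 12·(3·2^{r−1} + 6^{r−1}) = 3·(8·2 − 12)2^{r−1} + (8·6 − 12)6^{r−1} = 12·2^{r−1} + 36·6^{r−1} = 3·2^{r+1} + 6^{r+1}.
By strong induction, h_k = 3·2^k + 6^k for all k ≥ 0.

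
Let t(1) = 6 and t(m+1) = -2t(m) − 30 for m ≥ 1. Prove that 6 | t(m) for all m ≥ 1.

Base case: t(1) = 6 = 6·1, so 6 | t(1).
Assume 6 | t(r), so t(r) = 6s for some integer s.
Then t(r+1) = -2t(r) − 30 = -2·(6s) − 30 = 6(-2s − 5), so 6 | t(r+1).
Hence 6 | t(m) for every m ≥ 1, by induction.

6 | t(m)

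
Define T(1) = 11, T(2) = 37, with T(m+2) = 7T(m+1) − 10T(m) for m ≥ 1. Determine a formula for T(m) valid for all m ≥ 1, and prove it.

Claim: T(m) = 3·2^m + 5^m.

Base cases: T(1) = 11 and 3·2^1 + 5^1 = 11; T(2) = 37 and 3·2^2 + 5^2 = 37.
Assume T(i) = 3·2^i + 5^i for all 1 ≤ i ≤ j, where j ≥ 2.
Then T(j+1) = 7T(j) − 10T(j−1) = 7·(3·2^j + 5^j) − 10·(3·2^{j−1} + 5^{j−1}) = 3·(7·2 − 10)2^{j−1} + (7·5 − 10)5^{j−1} = 12·2^{j−1} + 25·5^{j−1} = 3·2^{j+1} + 5^{j+1}.
So the formula holds for j+1, and by strong induction T(m) = 3·2^m + 5^m for all m ≥ 1.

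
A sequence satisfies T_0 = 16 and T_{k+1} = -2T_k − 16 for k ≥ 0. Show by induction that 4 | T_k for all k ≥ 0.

Base case: T_0 = 16 = 4·4, so 4 | T_0.
Assume 4 | T_r, so T_r = 4t for some integer t.
Then T_{r+1} = -2T_r − 16 = -2·(4t) − 16 = 4(-2t − 4), so 4 | T_{r+1}.
Hence 4 | T_k for every k ≥ 0, by induction.

4 | T_k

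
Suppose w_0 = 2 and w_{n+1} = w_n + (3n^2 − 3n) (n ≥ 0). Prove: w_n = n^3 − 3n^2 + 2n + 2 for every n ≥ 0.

Base case: w_0 = 2, and 0^3 − 3·0^2 + 2·0 + 2 = 2.
Assume w_m = m^3 − 3m^2 + 2m + 2.
Then w_{m+1} = w_m + (3m^2 − 3m) = (m^3 − 3m^2 + 2m + 2) + (3m^2 − 3m) = m^3 − m + 2,
and (m+1)^3 − 3·(m+1)^2 + 2·(m+1) + 2 = m^3 − m + 2.
This completes the inductive step, so w_n = n^3 − 3n^2 + 2n + 2 for all n ≥ 0.

w_n = n^3 − 3n^2 + 2n + 2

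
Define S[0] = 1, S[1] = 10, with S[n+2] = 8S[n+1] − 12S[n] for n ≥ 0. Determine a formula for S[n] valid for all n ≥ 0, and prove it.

Claim: S[n] = 2·6^n − 2^n.

Base cases: S[0] = 1 and 2·6^0 − 2^0 = 1; S[1] = 10 and 2·6^1 − 2^1 = 10.
Assume S[j] = 2·6^j − 2^j for all 0 ≤ j ≤ k, where k ≥ 1.
Then S[k+1] = 8S[k] − 12S[k−1] = 8·(2·6^k − 2^k) − 12·(2·6^{k−1} − 2^{k−1}) = 2·(8·6 − 12)6^{k−1} − (8·2 − 12)2^{k−1} = 72·6^{k−1} − 4·2^{k−1} = 2·6^{k+1} − 2^{k+1}.
Hence S[n] = 2·6^n − 2^n for every n ≥ 0, by strong induction.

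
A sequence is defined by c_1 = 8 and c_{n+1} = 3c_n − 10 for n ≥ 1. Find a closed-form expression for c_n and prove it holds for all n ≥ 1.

Claim: c_n = 3^n + 5.

Base case: c_1 = 8, and 3^1 + 5 = 3 + 5 = 8.
Assume c_j = 3^j + 5 for some j ≥ 1.
Then c_{j+1} = 3c_j − 10 = 3·(3^j + 5) − 10 = 3^{j+1} + 15 − 10 = 3^{j+1} + 5.
This completes the inductive step, so c_n = 3^n + 5 for all n ≥ 1.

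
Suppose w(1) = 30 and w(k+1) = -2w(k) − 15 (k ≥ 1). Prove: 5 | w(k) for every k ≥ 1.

Base case: w(1) = 30 = 5·6, so 5 | w(1).
Assume 5 | w(r), so w(r) = 5t for some integer t.
Then w(r+1) = -2w(r) − 15 = -2·(5t) − 15 = 5(-2t − 3), so 5 | w(r+1).
So the property holds for r+1, and by induction 5 | w(k) for all k ≥ 1.

5 | w(k)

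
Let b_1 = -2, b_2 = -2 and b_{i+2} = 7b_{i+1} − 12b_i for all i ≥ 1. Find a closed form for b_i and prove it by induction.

Claim: b_i = 4^i − 2·3^i.

Base cases: b_1 = -2 and 4^1 − 2·3^1 = -2; b_2 = -2 and 4^2 − 2·3^2 = -2.
Assume b_j = 4^j − 2·3^j for all 1 ≤ j ≤ r, where r ≥ 2.
Then b_{r+1} = 7b_r − 12b_{r−1} = 7·(4^r − 2·3^r) − 12·(4^{r−1} − 2·3^{r−1}) = (7·4 − 12)4^{r−1} − 2·(7·3 − 12)3^{r−1} = 16·4^{r−1} − 18·3^{r−1} = 4^{r+1} − 2·3^{r+1}.
By strong induction, b_i = 4^i − 2·3^i for all i ≥ 1.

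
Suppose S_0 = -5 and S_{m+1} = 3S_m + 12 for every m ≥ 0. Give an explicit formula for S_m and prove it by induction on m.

Claim: S_m = 3^m − 6.

Base case: S_0 = -5, and 3^0 − 6 = 1 − 6 = -5.
Assume S_r = 3^r − 6 for some r ≥ 0.
Then S_{r+1} = 3S_r + 12 = 3·(3^r − 6) + 12 = 3^{r+1} − 18 + 12 = 3^{r+1} − 6.
Hence S_m = 3^m − 6 for every m ≥ 0, by induction.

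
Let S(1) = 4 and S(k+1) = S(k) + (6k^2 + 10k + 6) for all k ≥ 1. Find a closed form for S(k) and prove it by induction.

Claim: S(k) = 2k^3 + 2k^2 + 2k − 2.

Base case: S(1) = 4, and 2·1^3 + 2·1^2 + 2·1 − 2 = 4.
Assume S(j) = 2j^3 + 2j^2 + 2j − 2.
Then S(j+1) = S(j) + (6j^2 + 10j + 6) = (2j^3 + 2j^2 + 2j − 2) + (6j^2 + 10j + 6) = 2j^3 + 8j^2 + 12j + 4,
and 2·(j+1)^3 + 2·(j+1)^2 + 2·(j+1) − 2 = 2j^3 + 8j^2 + 12j + 4.
By induction, S(k) = 2k^3 + 2k^2 + 2k − 2 for all k ≥ 1.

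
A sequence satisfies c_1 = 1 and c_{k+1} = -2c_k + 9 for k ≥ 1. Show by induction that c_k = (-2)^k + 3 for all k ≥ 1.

Base case: c_1 = 1, and (-2)^1 + 3 = -2 + 3 = 1.
Assume c_r = (-2)^r + 3 for some r ≥ 1.
Then c_{r+1} = -2c_r + 9 = -2·((-2)^r + 3) + 9 = -2·(-2)^r − 6 + 9 = (-2)^{r+1} + 3.
This completes the inductive step, so c_k = (-2)^k + 3 for all k ≥ 1.

c_k = (-2)^k + 3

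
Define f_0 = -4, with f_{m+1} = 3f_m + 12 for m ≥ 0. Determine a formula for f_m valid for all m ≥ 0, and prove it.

Claim: f_m = 2·3^m − 6.

Base case: f_0 = -4, and 2·3^0 − 6 = 2 − 6 = -4.
Assume f_r = 2·3^r − 6 for some r ≥ 0.
Then f_{r+1} = 3f_r + 12 = 3·(2·3^r − 6) + 12 = 6·3^r − 18 + 12 = 2·3^{r+1} − 6.
This completes the inductive step, so f_m = 2·3^m − 6 for all m ≥ 0.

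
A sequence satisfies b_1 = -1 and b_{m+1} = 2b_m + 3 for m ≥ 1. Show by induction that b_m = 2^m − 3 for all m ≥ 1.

Base case: b_1 = -1, and 2^1 − 3 = 2 − 3 = -1.
Assume b_k = 2^k − 3 for some k ≥ 1.
Then b_{k+1} = 2b_k + 3 = 2·(2^k − 3) + 3 = 2^{k+1} − 6 + 3 = 2^{k+1} − 3.
Hence b_m = 2^m − 3 for every m ≥ 1, by induction.

b_m = 2^m − 3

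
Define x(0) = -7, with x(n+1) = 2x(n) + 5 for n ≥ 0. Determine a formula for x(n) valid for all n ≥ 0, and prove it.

Claim: x(n) = -2^{n+1} − 5.

Base case: x(0) = -7, and -2^{0+1} − 5 = -2 − 5 = -7.
Assume x(r) = -2^{r+1} − 5 for some r ≥ 0.
Then x(r+1) = 2x(r) + 5 = 2·(-2^{r+1} − 5) + 5 = -2^{r+2} − 10 + 5 = -2^{r+2} − 5.
So the formula holds for r+1, and by induction x(n) = -2^{n+1} − 5 for all n ≥ 0.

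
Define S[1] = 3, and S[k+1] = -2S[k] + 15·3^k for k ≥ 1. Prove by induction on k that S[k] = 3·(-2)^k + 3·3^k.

Base case: S[1] = 3, and 3·(-2)^1 + 3·3^1 = -6 + 9 = 3.
Assume S[j] = 3·(-2)^j + 3·3^j for some j ≥ 1.
Then S[j+1] = -2S[j] + 15·3^j = -2·(3·(-2)^j + 3·3^j) + 15·3^j = 3·(-2)^{j+1} − 6·3^j + 15·3^j = 3·(-2)^{j+1} + 9·3^j = 3·(-2)^{j+1} + 3·3^{j+1}.
So the formula holds for j+1, and by induction S[k] = 3·(-2)^k + 3·3^k for all k ≥ 1.

S[k] = 3·(-2)^k + 3·3^k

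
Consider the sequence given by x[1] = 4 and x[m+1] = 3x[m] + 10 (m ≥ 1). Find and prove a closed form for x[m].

Claim: x[m] = 3^{m+1} − 5.

Base case: x[1] = 4, and 3^{1+1} − 5 = 9 − 5 = 4.
Assume x[k] = 3^{k+1} − 5 for some k ≥ 1.
Then x[k+1] = 3x[k] + 10 = 3·(3^{k+1} − 5) + 10 = 3^{k+2} − 15 + 10 = 3^{k+2} − 5.
By induction, x[m] = 3^{m+1} − 5 for all m ≥ 1.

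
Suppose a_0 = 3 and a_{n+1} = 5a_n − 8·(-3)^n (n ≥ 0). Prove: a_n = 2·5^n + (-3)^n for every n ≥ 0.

Base case: a_0 = 3, and 2·5^0 + (-3)^0 = 2 + 1 = 3.
Assume a_k = 2·5^k + (-3)^k for some k ≥ 0.
Then a_{k+1} = 5a_k − 8·(-3)^k = 5·(2·5^k + (-3)^k) − 8·(-3)^k = 2·5^{k+1} + 5·(-3)^k − 8·(-3)^k = 2·5^{k+1} − 3·(-3)^k = 2·5^{k+1} + (-3)^{k+1}.
So the formula holds for k+1, and by induction a_n = 2·5^n + (-3)^n for all n ≥ 0.

a_n = 2·5^n + (-3)^n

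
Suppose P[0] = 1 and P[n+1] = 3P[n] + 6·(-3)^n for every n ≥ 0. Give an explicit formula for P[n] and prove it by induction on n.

Claim: P[n] = 2·3^n − (-3)^n.

Base case: P[0] = 1, and 2·3^0 − (-3)^0 = 2 − 1 = 1.
Assume P[m] = 2·3^m − (-3)^m for some m ≥ 0.
Then P[m+1] = 3P[m] + 6·(-3)^m = 3·(2·3^m − (-3)^m) + 6·(-3)^m = 2·3^{m+1} − 3·(-3)^m + 6·(-3)^m = 2·3^{m+1} + 3·(-3)^m = 2·3^{m+1} − (-3)^{m+1}.
Hence P[n] = 2·3^n − (-3)^n for every n ≥ 0, by induction.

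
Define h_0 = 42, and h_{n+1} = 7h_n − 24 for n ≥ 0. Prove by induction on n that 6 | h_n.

Base case: h_0 = 42 = 6·7, so 6 | h_0.
Assume 6 | h_m, so h_m = 6t for some integer t.
Then h_{m+1} = 7h_m − 24 = 7·(6t) − 24 = 6(7t − 4), so 6 | h_{m+1}.
This completes the inductive step, so 6 | h_n for all n ≥ 0.

6 | h_n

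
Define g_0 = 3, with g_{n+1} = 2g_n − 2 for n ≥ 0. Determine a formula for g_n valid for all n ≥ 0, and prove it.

Claim: g_n = 2^n + 2.

Base case: g_0 = 3, and 2^0 + 2 = 1 + 2 = 3.
Assume g_r = 2^r + 2 for some r ≥ 0.
Then g_{r+1} = 2g_r − 2 = 2·(2^r + 2) − 2 = 2^{r+1} + 4 − 2 = 2^{r+1} + 2.
Hence g_n = 2^n + 2 for every n ≥ 0, by induction.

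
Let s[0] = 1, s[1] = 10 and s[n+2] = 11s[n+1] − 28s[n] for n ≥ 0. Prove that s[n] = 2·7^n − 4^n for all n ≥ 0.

Base cases: s[0] = 1 and 2·7^0 − 4^0 = 1; s[1] = 10 and 2·7^1 − 4^1 = 10.
Assume s[i] = 2·7^i − 4^i for all 0 ≤ i ≤ j, where j ≥ 1.
Then s[j+1] = 11s[j] − 28s[j−1] = 11·(2·7^j − 4^j) − 28·(2·7^{j−1} − 4^{j−1}) = 2·(11·7 − 28)7^{j−1} − (11·4 − 28)4^{j−1} = 98·7^{j−1} − 16·4^{j−1} = 2·7^{j+1} − 4^{j+1}.
So the formula holds for j+1, and by strong induction s[n] = 2·7^n − 4^n for all n ≥ 0.

s[n] = 2·7^n − 4^n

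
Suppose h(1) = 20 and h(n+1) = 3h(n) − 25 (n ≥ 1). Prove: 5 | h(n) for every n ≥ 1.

Base case: h(1) = 20 = 5·4, so 5 | h(1).
Assume 5 | h(k), so h(k) = 5t for some integer t.
Then h(k+1) = 3h(k) − 25 = 3·(5t) − 25 = 5(3t − 5), so 5 | h(k+1).
Hence 5 | h(n) for every n ≥ 1, by induction.

5 | h(n)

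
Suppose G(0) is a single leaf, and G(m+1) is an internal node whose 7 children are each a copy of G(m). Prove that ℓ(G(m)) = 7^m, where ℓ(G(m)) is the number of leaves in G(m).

Base case: ℓ(G(0)) = 1, and 7^0 = 1.
Assume ℓ(G(j)) = 7^j.
Then ℓ(G(j+1)) = 7·ℓ(G(j)) = 7·7^j = 7^{j+1}.
So the formula holds for j+1, and by induction ℓ(G(m)) = 7^m for all m ≥ 0.

ℓ(G(m)) = 7^m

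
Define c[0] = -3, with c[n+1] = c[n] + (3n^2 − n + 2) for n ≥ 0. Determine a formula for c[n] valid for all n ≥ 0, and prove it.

Claim: c[n] = n^3 − 2n^2 + 3n − 3.

Base case: c[0] = -3, and 0^3 − 2·0^2 + 3·0 − 3 = -3.
Assume c[j] = j^3 − 2j^2 + 3j − 3.
Then c[j+1] = c[j] + (3j^2 − j + 2) = (j^3 − 2j^2 + 3j − 3) + (3j^2 − j + 2) = j^3 + j^2 + 2j − 1,
and (j+1)^3 − 2·(j+1)^2 + 3·(j+1) − 3 = j^3 + j^2 + 2j − 1.
By induction, c[n] = n^3 − 2n^2 + 3n − 3 for all n ≥ 0.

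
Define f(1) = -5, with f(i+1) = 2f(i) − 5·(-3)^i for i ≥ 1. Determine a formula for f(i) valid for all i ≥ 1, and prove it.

Claim: f(i) = -2^i + (-3)^i.

Base case: f(1) = -5, and -2^1 + (-3)^1 = -2 − 3 = -5.
Assume f(r) = -2^r + (-3)^r for some r ≥ 1.
Then f(r+1) = 2f(r) − 5·(-3)^r = 2·(-2^r + (-3)^r) − 5·(-3)^r = -2^{r+1} + 2·(-3)^r − 5·(-3)^r = -2^{r+1} − 3·(-3)^r = -2^{r+1} + (-3)^{r+1}.
This completes the inductive step, so f(i) = -2^i + (-3)^i for all i ≥ 1.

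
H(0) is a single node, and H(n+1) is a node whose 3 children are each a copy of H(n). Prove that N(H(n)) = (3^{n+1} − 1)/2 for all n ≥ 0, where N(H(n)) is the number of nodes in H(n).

Base case: N(H(0)) = 1, and (3^{0+1} − 1)/2 = 1.
Assume N(H(k)) = (3^{k+1} − 1)/2.
Then N(H(k+1)) = 1 + 3N(H(k)) = 1 + 3·(3^{k+1} − 1)/2 = 1 + (3^{k+2} − 3)/2 = (2 + 3^{k+2} − 3)/2 = (3^{k+2} − 1)/2.
This completes the inductive step, so N(H(n)) = (3^{n+1} − 1)/2 for all n ≥ 0.

N(H(n)) = (3^{n+1} − 1)/2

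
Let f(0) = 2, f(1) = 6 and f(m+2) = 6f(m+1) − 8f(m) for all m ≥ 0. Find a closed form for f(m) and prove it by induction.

Claim: f(m) = 2^m + 4^m.

Base cases: f(0) = 2 and 2^0 + 4^0 = 2; f(1) = 6 and 2^1 + 4^1 = 6.
Assume f(j) = 2^j + 4^j for all 0 ≤ j ≤ r, where r ≥ 1.
Then f(r+1) = 6f(r) − 8f(r−1) = 6·(2^r + 4^r) − 8·(2^{r−1} + 4^{r−1}) = (6·2 − 8)2^{r−1} + (6·4 − 8)4^{r−1} = 4·2^{r−1} + 16·4^{r−1} = 2^{r+1} + 4^{r+1}.
This completes the inductive step, so f(m) = 2^m + 4^m for all m ≥ 0.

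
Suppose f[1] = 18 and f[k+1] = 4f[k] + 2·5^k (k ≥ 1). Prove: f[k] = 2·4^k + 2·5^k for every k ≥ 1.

Base case: f[1] = 18, and 2·4^1 + 2·5^1 = 8 + 10 = 18.
Assume f[r] = 2·4^r + 2·5^r for some r ≥ 1.
Then f[r+1] = 4f[r] + 2·5^r = 4·(2·4^r + 2·5^r) + 2·5^r = 2·4^{r+1} + 8·5^r + 2·5^r = 2·4^{r+1} + 10·5^r = 2·4^{r+1} + 2·5^{r+1}.
This completes the inductive step, so f[k] = 2·4^k + 2·5^k for all k ≥ 1.

f[k] = 2·4^k + 2·5^k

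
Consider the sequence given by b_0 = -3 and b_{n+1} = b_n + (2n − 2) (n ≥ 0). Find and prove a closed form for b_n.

Claim: b_n = n^2 − 3n − 3.

Base case: b_0 = -3, and 0^2 − 3·0 − 3 = -3.
Assume b_r = r^2 − 3r − 3.
Then b_{r+1} = b_r + (2r − 2) = (r^2 − 3r − 3) + (2r − 2) = r^2 − r − 5,
and (r+1)^2 − 3·(r+1) − 3 = r^2 − r − 5.
By induction, b_n = n^2 − 3n − 3 for all n ≥ 0.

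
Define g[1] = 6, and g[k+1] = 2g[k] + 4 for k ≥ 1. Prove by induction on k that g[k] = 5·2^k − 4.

Base case: g[1] = 6, and 5·2^1 − 4 = 10 − 4 = 6.
Assume g[j] = 5·2^j − 4 for some j ≥ 1.
Then g[j+1] = 2g[j] + 4 = 2·(5·2^j − 4) + 4 = 10·2^j − 8 + 4 = 5·2^{j+1} − 4.
So the formula holds for j+1, and by induction g[k] = 5·2^k − 4 for all k ≥ 1.

g[k] = 5·2^k − 4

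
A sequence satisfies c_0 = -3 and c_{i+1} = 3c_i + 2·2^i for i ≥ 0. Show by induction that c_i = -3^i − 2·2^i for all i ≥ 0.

Base case: c_0 = -3, and -3^0 − 2·2^0 = -1 − 2 = -3.
Assume c_r = -3^r − 2·2^r for some r ≥ 0.
Then c_{r+1} = 3c_r + 2·2^r = 3·(-3^r − 2·2^r) + 2·2^r = -3^{r+1} − 6·2^r + 2·2^r = -3^{r+1} − 4·2^r = -3^{r+1} − 2·2^{r+1}.
By induction, c_i = -3^i − 2·2^i for all i ≥ 0.

c_i = -3^i − 2·2^i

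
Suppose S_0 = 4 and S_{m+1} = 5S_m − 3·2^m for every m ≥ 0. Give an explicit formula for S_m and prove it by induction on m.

Claim: S_m = 3·5^m + 2^m.

Base case: S_0 = 4, and 3·5^0 + 2^0 = 3 + 1 = 4.
Assume S_j = 3·5^j + 2^j for some j ≥ 0.
Then S_{j+1} = 5S_j − 3·2^j = 5·(3·5^j + 2^j) − 3·2^j = 3·5^{j+1} + 5·2^j − 3·2^j = 3·5^{j+1} + 2·2^j = 3·5^{j+1} + 2^{j+1}.
By induction, S_m = 3·5^m + 2^m for all m ≥ 0.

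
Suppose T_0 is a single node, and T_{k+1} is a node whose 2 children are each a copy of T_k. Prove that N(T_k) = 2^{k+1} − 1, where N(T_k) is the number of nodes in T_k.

Base case: N(T_0) = 1, and 2^{0+1} − 1 = 1.
Assume N(T_r) = 2^{r+1} − 1.
Then N(T_{r+1}) = 1 + 2N(T_r) = 1 + 2(2^{r+1} − 1) = 2^{r+2} − 2 + 1 = 2^{r+2} − 1.
This completes the inductive step, so N(T_k) = 2^{k+1} − 1 for all k ≥ 0.

N(T_k) = 2^{k+1} − 1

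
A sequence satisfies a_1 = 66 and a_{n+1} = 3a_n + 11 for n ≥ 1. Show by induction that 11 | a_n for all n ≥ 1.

Base case: a_1 = 66 = 11·6, so 11 | a_1.
Assume 11 | a_m, so a_m = 11t for some integer t.
Then a_{m+1} = 3a_m + 11 = 3·(11t) + 11 = 11(3t + 1), so 11 | a_{m+1}.
So the property holds for m+1, and by induction 11 | a_n for all n ≥ 1.

11 | a_n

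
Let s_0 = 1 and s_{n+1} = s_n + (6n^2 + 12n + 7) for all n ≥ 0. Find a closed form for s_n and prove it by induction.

Claim: s_n = 2n^3 + 3n^2 + 2n + 1.

Base case: s_0 = 1, and 2·0^3 + 3·0^2 + 2·0 + 1 = 1.
Assume s_m = 2m^3 + 3m^2 + 2m + 1.
Then s_{m+1} = s_m + (6m^2 + 12m + 7) = (2m^3 + 3m^2 + 2m + 1) + (6m^2 + 12m + 7) = 2m^3 + 9m^2 + 14m + 8,
and 2·(m+1)^3 + 3·(m+1)^2 + 2·(m+1) + 1 = 2m^3 + 9m^2 + 14m + 8.
This completes the inductive step, so s_n = 2n^3 + 3n^2 + 2n + 1 for all n ≥ 0.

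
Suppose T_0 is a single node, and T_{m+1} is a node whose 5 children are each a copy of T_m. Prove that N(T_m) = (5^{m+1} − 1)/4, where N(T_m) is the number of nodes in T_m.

Base case: N(T_0) = 1, and (5^{0+1} − 1)/4 = 1.
Assume N(T_j) = (5^{j+1} − 1)/4.
Then N(T_{j+1}) = 1 + 5N(T_j) = 1 + 5·(5^{j+1} − 1)/4 = 1 + (5^{j+2} − 5)/4 = (4 + 5^{j+2} − 5)/4 = (5^{j+2} − 1)/4.
This completes the inductive step, so N(T_m) = (5^{m+1} − 1)/4 for all m ≥ 0.

N(T_m) = (5^{m+1} − 1)/4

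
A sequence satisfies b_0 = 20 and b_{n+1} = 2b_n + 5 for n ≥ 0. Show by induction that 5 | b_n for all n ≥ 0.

Base case: b_0 = 20 = 5·4, so 5 | b_0.
Assume 5 | b_m, so b_m = 5t for some integer t.
Then b_{m+1} = 2b_m + 5 = 2·(5t) + 5 = 5(2t + 1), so 5 | b_{m+1}.
Hence 5 | b_n for every n ≥ 0, by induction.

5 | b_n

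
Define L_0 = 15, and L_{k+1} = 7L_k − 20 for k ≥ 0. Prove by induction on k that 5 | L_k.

Base case: L_0 = 15 = 5·3, so 5 | L_0.
Assume 5 | L_r, so L_r = 5t for some integer t.
Then L_{r+1} = 7L_r − 20 = 7·(5t) − 20 = 5(7t − 4), so 5 | L_{r+1}.
So the property holds for r+1, and by induction 5 | L_k for all k ≥ 0.

5 | L_k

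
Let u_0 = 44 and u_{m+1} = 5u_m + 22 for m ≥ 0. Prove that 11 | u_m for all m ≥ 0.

Base case: u_0 = 44 = 11·4, so 11 | u_0.
Assume 11 | u_j, so u_j = 11t for some integer t.
Then u_{j+1} = 5u_j + 22 = 5·(11t) + 22 = 11(5t + 2), so 11 | u_{j+1}.
Hence 11 | u_m for every m ≥ 0, by induction.

11 | u_m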